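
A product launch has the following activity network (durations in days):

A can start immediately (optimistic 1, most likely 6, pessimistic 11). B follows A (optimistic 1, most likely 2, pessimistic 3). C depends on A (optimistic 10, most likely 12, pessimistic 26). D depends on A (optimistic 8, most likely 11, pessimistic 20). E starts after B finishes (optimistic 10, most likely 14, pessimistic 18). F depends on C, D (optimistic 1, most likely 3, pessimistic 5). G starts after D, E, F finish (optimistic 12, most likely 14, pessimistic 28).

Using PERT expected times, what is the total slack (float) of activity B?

1 days

te_A = (1 + 4·6 + 11)/6 = 36/6 = 6
te_B = (1 + 4·2 + 3)/6 = 12/6 = 2
te_C = (10 + 4·12 + 26)/6 = 84/6 = 14
te_D = (8 + 4·11 + 20)/6 = 72/6 = 12
te_E = (10 + 4·14 + 18)/6 = 84/6 = 14
te_F = (1 + 4·3 + 5)/6 = 18/6 = 3
te_G = (12 + 4·14 + 28)/6 = 96/6 = 16

Forward pass:
ES_A = 0; EF_A = 6
ES_B = 6; EF_B = 6+2 = 8
ES_C = 6; EF_C = 6+14 = 20
ES_D = 6; EF_D = 6+12 = 18
ES_E = 8; EF_E = 8+14 = 22
ES_F = max(EF_C=20, EF_D=18) = 20; EF_F = 20+3 = 23
ES_G = max(EF_D=18, EF_E=22, EF_F=23) = 23; EF_G = 23+16 = 39
Expected project duration μ = 39 days. Critical path: A → C → F → G.

Backward pass:
LF_G = 39; LS_G = 39−16 = 23
LF_F = LS_G = 23; LS_F = 23−3 = 20
LF_E = LS_G = 23; LS_E = 23−14 = 9
LF_D = min(LS_F=20, LS_G=23) = 20; LS_D = 20−12 = 8
LF_C = LS_F = 20; LS_C = 20−14 = 6
LF_B = LS_E = 9; LS_B = 9−2 = 7
LF_A = min(LS_B=7, LS_C=6, LS_D=8) = 6; LS_A = 6−6 = 0
Slack_B = LS_B − ES_B = 7 − 6 = 1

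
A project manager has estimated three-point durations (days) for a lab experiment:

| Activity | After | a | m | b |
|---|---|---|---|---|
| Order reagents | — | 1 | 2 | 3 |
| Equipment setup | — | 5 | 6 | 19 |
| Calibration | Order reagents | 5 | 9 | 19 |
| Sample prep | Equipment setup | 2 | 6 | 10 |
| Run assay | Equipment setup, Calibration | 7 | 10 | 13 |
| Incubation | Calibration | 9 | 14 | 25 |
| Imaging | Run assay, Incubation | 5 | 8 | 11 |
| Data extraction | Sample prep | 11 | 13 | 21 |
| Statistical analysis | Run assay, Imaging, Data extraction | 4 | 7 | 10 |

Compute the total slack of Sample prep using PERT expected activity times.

te_Order reagents = (1 + 4·2 + 3)/6 = 12/6 = 2
te_Equipment setup = (5 + 4·6 + 19)/6 = 48/6 = 8
te_Calibration = (5 + 4·9 + 19)/6 = 60/6 = 10
te_Sample prep = (2 + 4·6 + 10)/6 = 36/6 = 6
te_Run assay = (7 + 4·10 + 13)/6 = 60/6 = 10
te_Incubation = (9 + 4·14 + 25)/6 = 90/6 = 15
te_Imaging = (5 + 4·8 + 11)/6 = 48/6 = 8
te_Data extraction = (11 + 4·13 + 21)/6 = 84/6 = 14
te_Statistical analysis = (4 + 4·7 + 10)/6 = 42/6 = 7

Forward pass:
ES_Order reagents = 0; EF_Order reagents = 2
ES_Equipment setup = 0; EF_Equipment setup = 8
ES_Calibration = 2; EF_Calibration = 2+10 = 12
ES_Sample prep = 8; EF_Sample prep = 8+6 = 14
ES_Run assay = max(EF_Equipment setup=8, EF_Calibration=12) = 12; EF_Run assay = 12+10 = 22
ES_Incubation = 12; EF_Incubation = 12+15 = 27
ES_Imaging = max(EF_Run assay=22, EF_Incubation=27) = 27; EF_Imaging = 27+8 = 35
ES_Data extraction = 14; EF_Data extraction = 14+14 = 28
ES_Statistical analysis = max(EF_Run assay=22, EF_Imaging=35, EF_Data extraction=28) = 35; EF_Statistical analysis = 35+7 = 42
Expected project duration μ = 42 days. Critical path: Order reagents → Calibration → Incubation → Imaging → Statistical analysis.

Backward pass:
LF_Statistical analysis = 42; LS_Statistical analysis = 42−7 = 35
LF_Data extraction = LS_Statistical analysis = 35; LS_Data extraction = 35−14 = 21
LF_Imaging = LS_Statistical analysis = 35; LS_Imaging = 35−8 = 27
LF_Incubation = LS_Imaging = 27; LS_Incubation = 27−15 = 12
LF_Run assay = min(LS_Imaging=27, LS_Statistical analysis=35) = 27; LS_Run assay = 27−10 = 17
LF_Sample prep = LS_Data extraction = 21; LS_Sample prep = 21−6 = 15
LF_Calibration = min(LS_Run assay=17, LS_Incubation=12) = 12; LS_Calibration = 12−10 = 2
LF_Equipment setup = min(LS_Sample prep=15, LS_Run assay=17) = 15; LS_Equipment setup = 15−8 = 7
LF_Order reagents = LS_Calibration = 2; LS_Order reagents = 2−2 = 0
Slack_Sample prep = LS_Sample prep − ES_Sample prep = 15 − 8 = 7

7 days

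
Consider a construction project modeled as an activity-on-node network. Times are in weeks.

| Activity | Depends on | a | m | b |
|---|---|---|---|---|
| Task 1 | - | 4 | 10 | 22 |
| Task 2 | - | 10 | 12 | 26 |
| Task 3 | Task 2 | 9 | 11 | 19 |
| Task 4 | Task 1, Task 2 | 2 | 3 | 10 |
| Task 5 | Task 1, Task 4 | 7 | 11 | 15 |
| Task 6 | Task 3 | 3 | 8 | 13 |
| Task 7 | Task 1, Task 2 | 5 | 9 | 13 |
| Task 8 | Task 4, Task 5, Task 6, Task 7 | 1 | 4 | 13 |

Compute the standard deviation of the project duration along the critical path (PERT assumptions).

te_Task 1 = (4 + 4·10 + 22)/6 = 66/6 = 11; σ²_Task 1 = ((22−4)/6)² = 9.000
te_Task 2 = (10 + 4·12 + 26)/6 = 84/6 = 14; σ²_Task 2 = ((26−10)/6)² = 7.111
te_Task 3 = (9 + 4·11 + 19)/6 = 72/6 = 12; σ²_Task 3 = ((19−9)/6)² = 2.778
te_Task 4 = (2 + 4·3 + 10)/6 = 24/6 = 4; σ²_Task 4 = ((10−2)/6)² = 1.778
te_Task 5 = (7 + 4·11 + 15)/6 = 66/6 = 11; σ²_Task 5 = ((15−7)/6)² = 1.778
te_Task 6 = (3 + 4·8 + 13)/6 = 48/6 = 8; σ²_Task 6 = ((13−3)/6)² = 2.778
te_Task 7 = (5 + 4·9 + 13)/6 = 54/6 = 9; σ²_Task 7 = ((13−5)/6)² = 1.778
te_Task 8 = (1 + 4·4 + 13)/6 = 30/6 = 5; σ²_Task 8 = ((13−1)/6)² = 4.000

Forward pass:
ES_Task 1 = 0; EF_Task 1 = 11
ES_Task 2 = 0; EF_Task 2 = 14
ES_Task 3 = 14; EF_Task 3 = 14+12 = 26
ES_Task 4 = max(EF_Task 1=11, EF_Task 2=14) = 14; EF_Task 4 = 14+4 = 18
ES_Task 5 = max(EF_Task 1=11, EF_Task 4=18) = 18; EF_Task 5 = 18+11 = 29
ES_Task 6 = 26; EF_Task 6 = 26+8 = 34
ES_Task 7 = max(EF_Task 1=11, EF_Task 2=14) = 14; EF_Task 7 = 14+9 = 23
ES_Task 8 = max(EF_Task 4=18, EF_Task 5=29, EF_Task 6=34, EF_Task 7=23) = 34; EF_Task 8 = 34+5 = 39
Expected project duration μ = 39 weeks. Critical path: Task 2 → Task 3 → Task 6 → Task 8.

Variance along critical path = 7.111 + 2.778 + 2.778 + 4.000 = 16.667
σ = √16.667 = 4.082 weeks

4.08 weeks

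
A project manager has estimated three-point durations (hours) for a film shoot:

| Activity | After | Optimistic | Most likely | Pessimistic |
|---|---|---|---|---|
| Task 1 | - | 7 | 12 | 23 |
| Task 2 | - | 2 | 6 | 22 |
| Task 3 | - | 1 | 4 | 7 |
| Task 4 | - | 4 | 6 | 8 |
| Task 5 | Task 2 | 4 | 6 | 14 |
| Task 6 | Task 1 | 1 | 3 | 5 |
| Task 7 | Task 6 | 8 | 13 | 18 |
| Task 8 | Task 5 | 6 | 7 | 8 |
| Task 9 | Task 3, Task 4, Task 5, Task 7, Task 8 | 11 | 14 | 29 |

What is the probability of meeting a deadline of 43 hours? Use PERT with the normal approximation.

te_Task 1 = (7 + 4·12 + 23)/6 = 78/6 = 13; σ²_Task 1 = ((23−7)/6)² = 7.111
te_Task 2 = (2 + 4·6 + 22)/6 = 48/6 = 8; σ²_Task 2 = ((22−2)/6)² = 11.111
te_Task 3 = (1 + 4·4 + 7)/6 = 24/6 = 4; σ²_Task 3 = ((7−1)/6)² = 1.000
te_Task 4 = (4 + 4·6 + 8)/6 = 36/6 = 6; σ²_Task 4 = ((8−4)/6)² = 0.444
te_Task 5 = (4 + 4·6 + 14)/6 = 42/6 = 7; σ²_Task 5 = ((14−4)/6)² = 2.778
te_Task 6 = (1 + 4·3 + 5)/6 = 18/6 = 3; σ²_Task 6 = ((5−1)/6)² = 0.444
te_Task 7 = (8 + 4·13 + 18)/6 = 78/6 = 13; σ²_Task 7 = ((18−8)/6)² = 2.778
te_Task 8 = (6 + 4·7 + 8)/6 = 42/6 = 7; σ²_Task 8 = ((8−6)/6)² = 0.111
te_Task 9 = (11 + 4·14 + 29)/6 = 96/6 = 16; σ²_Task 9 = ((29−11)/6)² = 9.000

Forward pass:
ES_Task 1 = 0; EF_Task 1 = 13
ES_Task 2 = 0; EF_Task 2 = 8
ES_Task 3 = 0; EF_Task 3 = 4
ES_Task 4 = 0; EF_Task 4 = 6
ES_Task 5 = 8; EF_Task 5 = 8+7 = 15
ES_Task 6 = 13; EF_Task 6 = 13+3 = 16
ES_Task 7 = 16; EF_Task 7 = 16+13 = 29
ES_Task 8 = 15; EF_Task 8 = 15+7 = 22
ES_Task 9 = max(EF_Task 3=4, EF_Task 4=6, EF_Task 5=15, EF_Task 7=29, EF_Task 8=22) = 29; EF_Task 9 = 29+16 = 45
Expected project duration μ = 45 hours. Critical path: Task 1 → Task 6 → Task 7 → Task 9.

Variance along critical path = 7.111 + 0.444 + 2.778 + 9.000 = 19.333; σ = √19.333 = 4.397 hours.
Z = (43 − 45) / 4.397 = -0.455
P(T ≤ 43) = Φ(-0.455) ≈ 0.325

0.325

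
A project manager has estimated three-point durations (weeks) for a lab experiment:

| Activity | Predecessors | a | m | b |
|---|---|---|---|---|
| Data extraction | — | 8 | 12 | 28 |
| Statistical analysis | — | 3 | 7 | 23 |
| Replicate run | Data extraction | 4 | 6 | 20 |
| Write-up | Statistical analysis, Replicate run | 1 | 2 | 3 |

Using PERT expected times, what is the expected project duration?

24 weeks

te_Data extraction = (8 + 4·12 + 28)/6 = 84/6 = 14
te_Statistical analysis = (3 + 4·7 + 23)/6 = 54/6 = 9
te_Replicate run = (4 + 4·6 + 20)/6 = 48/6 = 8
te_Write-up = (1 + 4·2 + 3)/6 = 12/6 = 2

Forward pass:
ES_Data extraction = 0; EF_Data extraction = 14
ES_Statistical analysis = 0; EF_Statistical analysis = 9
ES_Replicate run = 14; EF_Replicate run = 14+8 = 22
ES_Write-up = max(EF_Statistical analysis=9, EF_Replicate run=22) = 22; EF_Write-up = 22+2 = 24
Expected project duration μ = 24 weeks. Critical path: Data extraction → Replicate run → Write-up.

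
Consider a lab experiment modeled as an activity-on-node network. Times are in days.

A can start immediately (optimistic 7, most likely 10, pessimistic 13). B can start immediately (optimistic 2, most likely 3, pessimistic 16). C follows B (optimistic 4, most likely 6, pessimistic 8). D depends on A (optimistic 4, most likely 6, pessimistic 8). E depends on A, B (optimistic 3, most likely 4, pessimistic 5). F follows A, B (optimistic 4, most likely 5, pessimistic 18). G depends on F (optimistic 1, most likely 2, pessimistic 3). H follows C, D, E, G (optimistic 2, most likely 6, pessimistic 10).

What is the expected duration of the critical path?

25 days

te_A = (7 + 4·10 + 13)/6 = 60/6 = 10
te_B = (2 + 4·3 + 16)/6 = 30/6 = 5
te_C = (4 + 4·6 + 8)/6 = 36/6 = 6
te_D = (4 + 4·6 + 8)/6 = 36/6 = 6
te_E = (3 + 4·4 + 5)/6 = 24/6 = 4
te_F = (4 + 4·5 + 18)/6 = 42/6 = 7
te_G = (1 + 4·2 + 3)/6 = 12/6 = 2
te_H = (2 + 4·6 + 10)/6 = 36/6 = 6

Forward pass:
ES_A = 0; EF_A = 10
ES_B = 0; EF_B = 5
ES_C = 5; EF_C = 5+6 = 11
ES_D = 10; EF_D = 10+6 = 16
ES_E = max(EF_A=10, EF_B=5) = 10; EF_E = 10+4 = 14
ES_F = max(EF_A=10, EF_B=5) = 10; EF_F = 10+7 = 17
ES_G = 17; EF_G = 17+2 = 19
ES_H = max(EF_C=11, EF_D=16, EF_E=14, EF_G=19) = 19; EF_H = 19+6 = 25
Expected project duration μ = 25 days. Critical path: A → F → G → H.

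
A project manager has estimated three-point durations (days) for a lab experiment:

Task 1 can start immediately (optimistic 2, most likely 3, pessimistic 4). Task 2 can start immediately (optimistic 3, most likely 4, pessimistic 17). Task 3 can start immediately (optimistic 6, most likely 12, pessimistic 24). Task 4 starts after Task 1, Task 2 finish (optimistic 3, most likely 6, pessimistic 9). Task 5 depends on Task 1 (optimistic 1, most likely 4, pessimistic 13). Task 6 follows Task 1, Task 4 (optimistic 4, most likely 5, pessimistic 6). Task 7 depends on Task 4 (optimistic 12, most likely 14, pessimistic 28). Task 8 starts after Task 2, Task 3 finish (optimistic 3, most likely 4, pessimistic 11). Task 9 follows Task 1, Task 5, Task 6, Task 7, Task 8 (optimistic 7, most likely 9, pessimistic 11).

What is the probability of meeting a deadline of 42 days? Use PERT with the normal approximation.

0.909

te_Task 1 = (2 + 4·3 + 4)/6 = 18/6 = 3; σ²_Task 1 = ((4−2)/6)² = 0.111
te_Task 2 = (3 + 4·4 + 17)/6 = 36/6 = 6; σ²_Task 2 = ((17−3)/6)² = 5.444
te_Task 3 = (6 + 4·12 + 24)/6 = 78/6 = 13; σ²_Task 3 = ((24−6)/6)² = 9.000
te_Task 4 = (3 + 4·6 + 9)/6 = 36/6 = 6; σ²_Task 4 = ((9−3)/6)² = 1.000
te_Task 5 = (1 + 4·4 + 13)/6 = 30/6 = 5; σ²_Task 5 = ((13−1)/6)² = 4.000
te_Task 6 = (4 + 4·5 + 6)/6 = 30/6 = 5; σ²_Task 6 = ((6−4)/6)² = 0.111
te_Task 7 = (12 + 4·14 + 28)/6 = 96/6 = 16; σ²_Task 7 = ((28−12)/6)² = 7.111
te_Task 8 = (3 + 4·4 + 11)/6 = 30/6 = 5; σ²_Task 8 = ((11−3)/6)² = 1.778
te_Task 9 = (7 + 4·9 + 11)/6 = 54/6 = 9; σ²_Task 9 = ((11−7)/6)² = 0.444

Forward pass:
ES_Task 1 = 0; EF_Task 1 = 3
ES_Task 2 = 0; EF_Task 2 = 6
ES_Task 3 = 0; EF_Task 3 = 13
ES_Task 4 = max(EF_Task 1=3, EF_Task 2=6) = 6; EF_Task 4 = 6+6 = 12
ES_Task 5 = 3; EF_Task 5 = 3+5 = 8
ES_Task 6 = max(EF_Task 1=3, EF_Task 4=12) = 12; EF_Task 6 = 12+5 = 17
ES_Task 7 = 12; EF_Task 7 = 12+16 = 28
ES_Task 8 = max(EF_Task 2=6, EF_Task 3=13) = 13; EF_Task 8 = 13+5 = 18
ES_Task 9 = max(EF_Task 1=3, EF_Task 5=8, EF_Task 6=17, EF_Task 7=28, EF_Task 8=18) = 28; EF_Task 9 = 28+9 = 37
Expected project duration μ = 37 days. Critical path: Task 2 → Task 4 → Task 7 → Task 9.

Variance along critical path = 5.444 + 1.000 + 7.111 + 0.444 = 14.000; σ = √14.000 = 3.742 days.
Z = (42 − 37) / 3.742 = 1.336
P(T ≤ 42) = Φ(1.336) ≈ 0.909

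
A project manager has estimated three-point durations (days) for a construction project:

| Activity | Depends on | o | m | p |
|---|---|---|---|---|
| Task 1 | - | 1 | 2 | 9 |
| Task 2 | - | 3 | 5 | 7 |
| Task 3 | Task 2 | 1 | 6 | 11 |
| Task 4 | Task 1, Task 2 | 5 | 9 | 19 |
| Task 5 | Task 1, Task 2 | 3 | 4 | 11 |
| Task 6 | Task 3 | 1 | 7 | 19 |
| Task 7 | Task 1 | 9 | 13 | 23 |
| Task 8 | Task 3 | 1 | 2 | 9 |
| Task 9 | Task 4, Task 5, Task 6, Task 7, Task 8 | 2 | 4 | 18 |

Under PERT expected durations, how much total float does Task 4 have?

te_Task 1 = (1 + 4·2 + 9)/6 = 18/6 = 3
te_Task 2 = (3 + 4·5 + 7)/6 = 30/6 = 5
te_Task 3 = (1 + 4·6 + 11)/6 = 36/6 = 6
te_Task 4 = (5 + 4·9 + 19)/6 = 60/6 = 10
te_Task 5 = (3 + 4·4 + 11)/6 = 30/6 = 5
te_Task 6 = (1 + 4·7 + 19)/6 = 48/6 = 8
te_Task 7 = (9 + 4·13 + 23)/6 = 84/6 = 14
te_Task 8 = (1 + 4·2 + 9)/6 = 18/6 = 3
te_Task 9 = (2 + 4·4 + 18)/6 = 36/6 = 6

Forward pass:
ES_Task 1 = 0; EF_Task 1 = 3
ES_Task 2 = 0; EF_Task 2 = 5
ES_Task 3 = 5; EF_Task 3 = 5+6 = 11
ES_Task 4 = max(EF_Task 1=3, EF_Task 2=5) = 5; EF_Task 4 = 5+10 = 15
ES_Task 5 = max(EF_Task 1=3, EF_Task 2=5) = 5; EF_Task 5 = 5+5 = 10
ES_Task 6 = 11; EF_Task 6 = 11+8 = 19
ES_Task 7 = 3; EF_Task 7 = 3+14 = 17
ES_Task 8 = 11; EF_Task 8 = 11+3 = 14
ES_Task 9 = max(EF_Task 4=15, EF_Task 5=10, EF_Task 6=19, EF_Task 7=17, EF_Task 8=14) = 19; EF_Task 9 = 19+6 = 25
Expected project duration μ = 25 days. Critical path: Task 2 → Task 3 → Task 6 → Task 9.

Backward pass:
LF_Task 9 = 25; LS_Task 9 = 25−6 = 19
LF_Task 8 = LS_Task 9 = 19; LS_Task 8 = 19−3 = 16
LF_Task 7 = LS_Task 9 = 19; LS_Task 7 = 19−14 = 5
LF_Task 6 = LS_Task 9 = 19; LS_Task 6 = 19−8 = 11
LF_Task 5 = LS_Task 9 = 19; LS_Task 5 = 19−5 = 14
LF_Task 4 = LS_Task 9 = 19; LS_Task 4 = 19−10 = 9
LF_Task 3 = min(LS_Task 6=11, LS_Task 8=16) = 11; LS_Task 3 = 11−6 = 5
LF_Task 2 = min(LS_Task 3=5, LS_Task 4=9, LS_Task 5=14) = 5; LS_Task 2 = 5−5 = 0
LF_Task 1 = min(LS_Task 4=9, LS_Task 5=14, LS_Task 7=5) = 5; LS_Task 1 = 5−3 = 2
Slack_Task 4 = LS_Task 4 − ES_Task 4 = 9 − 5 = 4

4 days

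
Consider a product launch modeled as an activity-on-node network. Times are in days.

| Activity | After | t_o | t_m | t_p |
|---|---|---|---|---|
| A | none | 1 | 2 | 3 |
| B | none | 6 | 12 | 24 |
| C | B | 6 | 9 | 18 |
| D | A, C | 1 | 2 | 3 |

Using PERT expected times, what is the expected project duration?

te_A = (1 + 4·2 + 3)/6 = 12/6 = 2
te_B = (6 + 4·12 + 24)/6 = 78/6 = 13
te_C = (6 + 4·9 + 18)/6 = 60/6 = 10
te_D = (1 + 4·2 + 3)/6 = 12/6 = 2

Forward pass:
ES_A = 0; EF_A = 2
ES_B = 0; EF_B = 13
ES_C = 13; EF_C = 13+10 = 23
ES_D = max(EF_A=2, EF_C=23) = 23; EF_D = 23+2 = 25
Expected project duration μ = 25 days. Critical path: B → C → D.

25 days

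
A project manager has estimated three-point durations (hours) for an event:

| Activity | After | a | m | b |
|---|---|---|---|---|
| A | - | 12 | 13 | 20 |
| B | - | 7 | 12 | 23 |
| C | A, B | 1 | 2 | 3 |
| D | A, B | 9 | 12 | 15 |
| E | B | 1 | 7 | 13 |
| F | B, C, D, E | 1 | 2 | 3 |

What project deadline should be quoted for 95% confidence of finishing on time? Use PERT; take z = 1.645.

30.8 hours

te_A = (12 + 4·13 + 20)/6 = 84/6 = 14; σ²_A = ((20−12)/6)² = 1.778
te_B = (7 + 4·12 + 23)/6 = 78/6 = 13; σ²_B = ((23−7)/6)² = 7.111
te_C = (1 + 4·2 + 3)/6 = 12/6 = 2; σ²_C = ((3−1)/6)² = 0.111
te_D = (9 + 4·12 + 15)/6 = 72/6 = 12; σ²_D = ((15−9)/6)² = 1.000
te_E = (1 + 4·7 + 13)/6 = 42/6 = 7; σ²_E = ((13−1)/6)² = 4.000
te_F = (1 + 4·2 + 3)/6 = 12/6 = 2; σ²_F = ((3−1)/6)² = 0.111

Forward pass:
ES_A = 0; EF_A = 14
ES_B = 0; EF_B = 13
ES_C = max(EF_A=14, EF_B=13) = 14; EF_C = 14+2 = 16
ES_D = max(EF_A=14, EF_B=13) = 14; EF_D = 14+12 = 26
ES_E = 13; EF_E = 13+7 = 20
ES_F = max(EF_B=13, EF_C=16, EF_D=26, EF_E=20) = 26; EF_F = 26+2 = 28
Expected project duration μ = 28 hours. Critical path: A → D → F.

Variance along critical path = 1.778 + 1.000 + 0.111 = 2.889; σ = 1.700 hours.
D = μ + z·σ = 28 + 1.645·1.700 = 30.8 hours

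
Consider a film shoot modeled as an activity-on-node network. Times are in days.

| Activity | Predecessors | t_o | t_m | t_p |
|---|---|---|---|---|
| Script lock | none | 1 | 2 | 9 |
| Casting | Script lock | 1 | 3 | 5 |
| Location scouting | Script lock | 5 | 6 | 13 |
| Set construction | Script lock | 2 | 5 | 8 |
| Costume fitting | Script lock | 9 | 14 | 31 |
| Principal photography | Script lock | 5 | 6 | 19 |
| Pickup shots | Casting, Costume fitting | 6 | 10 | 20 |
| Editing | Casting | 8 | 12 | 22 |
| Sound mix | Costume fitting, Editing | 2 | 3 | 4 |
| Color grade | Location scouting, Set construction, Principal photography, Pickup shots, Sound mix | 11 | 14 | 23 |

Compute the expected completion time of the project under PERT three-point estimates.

45 days

te_Script lock = (1 + 4·2 + 9)/6 = 18/6 = 3
te_Casting = (1 + 4·3 + 5)/6 = 18/6 = 3
te_Location scouting = (5 + 4·6 + 13)/6 = 42/6 = 7
te_Set construction = (2 + 4·5 + 8)/6 = 30/6 = 5
te_Costume fitting = (9 + 4·14 + 31)/6 = 96/6 = 16
te_Principal photography = (5 + 4·6 + 19)/6 = 48/6 = 8
te_Pickup shots = (6 + 4·10 + 20)/6 = 66/6 = 11
te_Editing = (8 + 4·12 + 22)/6 = 78/6 = 13
te_Sound mix = (2 + 4·3 + 4)/6 = 18/6 = 3
te_Color grade = (11 + 4·14 + 23)/6 = 90/6 = 15

Forward pass:
ES_Script lock = 0; EF_Script lock = 3
ES_Casting = 3; EF_Casting = 3+3 = 6
ES_Location scouting = 3; EF_Location scouting = 3+7 = 10
ES_Set construction = 3; EF_Set construction = 3+5 = 8
ES_Costume fitting = 3; EF_Costume fitting = 3+16 = 19
ES_Principal photography = 3; EF_Principal photography = 3+8 = 11
ES_Pickup shots = max(EF_Casting=6, EF_Costume fitting=19) = 19; EF_Pickup shots = 19+11 = 30
ES_Editing = 6; EF_Editing = 6+13 = 19
ES_Sound mix = max(EF_Costume fitting=19, EF_Editing=19) = 19; EF_Sound mix = 19+3 = 22
ES_Color grade = max(EF_Location scouting=10, EF_Set construction=8, EF_Principal photography=11, EF_Pickup shots=30, EF_Sound mix=22) = 30; EF_Color grade = 30+15 = 45
Expected project duration μ = 45 days. Critical path: Script lock → Costume fitting → Pickup shots → Color grade.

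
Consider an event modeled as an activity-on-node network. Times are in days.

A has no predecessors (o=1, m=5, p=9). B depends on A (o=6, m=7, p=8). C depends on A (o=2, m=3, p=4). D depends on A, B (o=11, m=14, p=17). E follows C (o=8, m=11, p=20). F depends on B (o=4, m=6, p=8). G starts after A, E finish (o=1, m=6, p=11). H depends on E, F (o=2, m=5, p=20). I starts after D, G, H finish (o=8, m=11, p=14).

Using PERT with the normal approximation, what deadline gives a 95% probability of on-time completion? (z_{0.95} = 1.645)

te_A = (1 + 4·5 + 9)/6 = 30/6 = 5; σ²_A = ((9−1)/6)² = 1.778
te_B = (6 + 4·7 + 8)/6 = 42/6 = 7; σ²_B = ((8−6)/6)² = 0.111
te_C = (2 + 4·3 + 4)/6 = 18/6 = 3; σ²_C = ((4−2)/6)² = 0.111
te_D = (11 + 4·14 + 17)/6 = 84/6 = 14; σ²_D = ((17−11)/6)² = 1.000
te_E = (8 + 4·11 + 20)/6 = 72/6 = 12; σ²_E = ((20−8)/6)² = 4.000
te_F = (4 + 4·6 + 8)/6 = 36/6 = 6; σ²_F = ((8−4)/6)² = 0.444
te_G = (1 + 4·6 + 11)/6 = 36/6 = 6; σ²_G = ((11−1)/6)² = 2.778
te_H = (2 + 4·5 + 20)/6 = 42/6 = 7; σ²_H = ((20−2)/6)² = 9.000
te_I = (8 + 4·11 + 14)/6 = 66/6 = 11; σ²_I = ((14−8)/6)² = 1.000

Forward pass:
ES_A = 0; EF_A = 5
ES_B = 5; EF_B = 5+7 = 12
ES_C = 5; EF_C = 5+3 = 8
ES_D = max(EF_A=5, EF_B=12) = 12; EF_D = 12+14 = 26
ES_E = 8; EF_E = 8+12 = 20
ES_F = 12; EF_F = 12+6 = 18
ES_G = max(EF_A=5, EF_E=20) = 20; EF_G = 20+6 = 26
ES_H = max(EF_E=20, EF_F=18) = 20; EF_H = 20+7 = 27
ES_I = max(EF_D=26, EF_G=26, EF_H=27) = 27; EF_I = 27+11 = 38
Expected project duration μ = 38 days. Critical path: A → C → E → H → I.

Variance along critical path = 1.778 + 0.111 + 4.000 + 9.000 + 1.000 = 15.889; σ = 3.986 days.
D = μ + z·σ = 38 + 1.645·3.986 = 44.6 days

44.6 days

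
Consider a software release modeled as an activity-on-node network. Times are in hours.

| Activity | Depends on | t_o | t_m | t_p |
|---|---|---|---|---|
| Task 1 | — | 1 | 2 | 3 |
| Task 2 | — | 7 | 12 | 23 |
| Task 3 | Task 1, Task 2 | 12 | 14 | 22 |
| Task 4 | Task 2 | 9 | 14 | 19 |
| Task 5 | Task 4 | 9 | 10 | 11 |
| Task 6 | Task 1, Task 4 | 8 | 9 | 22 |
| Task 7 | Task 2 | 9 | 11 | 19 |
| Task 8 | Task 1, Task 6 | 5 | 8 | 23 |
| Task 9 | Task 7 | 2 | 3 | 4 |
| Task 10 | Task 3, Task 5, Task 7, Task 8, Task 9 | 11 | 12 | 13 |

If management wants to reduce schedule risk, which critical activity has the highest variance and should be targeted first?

Task 8

te_Task 1 = (1 + 4·2 + 3)/6 = 12/6 = 2; σ²_Task 1 = ((3−1)/6)² = 0.111
te_Task 2 = (7 + 4·12 + 23)/6 = 78/6 = 13; σ²_Task 2 = ((23−7)/6)² = 7.111
te_Task 3 = (12 + 4·14 + 22)/6 = 90/6 = 15; σ²_Task 3 = ((22−12)/6)² = 2.778
te_Task 4 = (9 + 4·14 + 19)/6 = 84/6 = 14; σ²_Task 4 = ((19−9)/6)² = 2.778
te_Task 5 = (9 + 4·10 + 11)/6 = 60/6 = 10; σ²_Task 5 = ((11−9)/6)² = 0.111
te_Task 6 = (8 + 4·9 + 22)/6 = 66/6 = 11; σ²_Task 6 = ((22−8)/6)² = 5.444
te_Task 7 = (9 + 4·11 + 19)/6 = 72/6 = 12; σ²_Task 7 = ((19−9)/6)² = 2.778
te_Task 8 = (5 + 4·8 + 23)/6 = 60/6 = 10; σ²_Task 8 = ((23−5)/6)² = 9.000
te_Task 9 = (2 + 4·3 + 4)/6 = 18/6 = 3; σ²_Task 9 = ((4−2)/6)² = 0.111
te_Task 10 = (11 + 4·12 + 13)/6 = 72/6 = 12; σ²_Task 10 = ((13−11)/6)² = 0.111

Forward pass:
ES_Task 1 = 0; EF_Task 1 = 2
ES_Task 2 = 0; EF_Task 2 = 13
ES_Task 3 = max(EF_Task 1=2, EF_Task 2=13) = 13; EF_Task 3 = 13+15 = 28
ES_Task 4 = 13; EF_Task 4 = 13+14 = 27
ES_Task 5 = 27; EF_Task 5 = 27+10 = 37
ES_Task 6 = max(EF_Task 1=2, EF_Task 4=27) = 27; EF_Task 6 = 27+11 = 38
ES_Task 7 = 13; EF_Task 7 = 13+12 = 25
ES_Task 8 = max(EF_Task 1=2, EF_Task 6=38) = 38; EF_Task 8 = 38+10 = 48
ES_Task 9 = 25; EF_Task 9 = 25+3 = 28
ES_Task 10 = max(EF_Task 3=28, EF_Task 5=37, EF_Task 7=25, EF_Task 8=48, EF_Task 9=28) = 48; EF_Task 10 = 48+12 = 60
Expected project duration μ = 60 hours. Critical path: Task 2 → Task 4 → Task 6 → Task 8 → Task 10.

Variances on critical path: σ²_Task 2=7.111, σ²_Task 4=2.778, σ²_Task 6=5.444, σ²_Task 8=9.000, σ²_Task 10=0.111.
Largest is σ²_Task 8 = 9.000.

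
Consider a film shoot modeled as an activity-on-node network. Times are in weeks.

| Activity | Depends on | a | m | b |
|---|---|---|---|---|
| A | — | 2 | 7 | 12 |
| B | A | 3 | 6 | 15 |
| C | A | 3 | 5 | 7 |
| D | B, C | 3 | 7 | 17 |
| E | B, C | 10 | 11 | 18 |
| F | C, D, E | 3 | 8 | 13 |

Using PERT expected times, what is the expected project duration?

34 weeks

te_A = (2 + 4·7 + 12)/6 = 42/6 = 7
te_B = (3 + 4·6 + 15)/6 = 42/6 = 7
te_C = (3 + 4·5 + 7)/6 = 30/6 = 5
te_D = (3 + 4·7 + 17)/6 = 48/6 = 8
te_E = (10 + 4·11 + 18)/6 = 72/6 = 12
te_F = (3 + 4·8 + 13)/6 = 48/6 = 8

Forward pass:
ES_A = 0; EF_A = 7
ES_B = 7; EF_B = 7+7 = 14
ES_C = 7; EF_C = 7+5 = 12
ES_D = max(EF_B=14, EF_C=12) = 14; EF_D = 14+8 = 22
ES_E = max(EF_B=14, EF_C=12) = 14; EF_E = 14+12 = 26
ES_F = max(EF_C=12, EF_D=22, EF_E=26) = 26; EF_F = 26+8 = 34
Expected project duration μ = 34 weeks. Critical path: A → B → E → F.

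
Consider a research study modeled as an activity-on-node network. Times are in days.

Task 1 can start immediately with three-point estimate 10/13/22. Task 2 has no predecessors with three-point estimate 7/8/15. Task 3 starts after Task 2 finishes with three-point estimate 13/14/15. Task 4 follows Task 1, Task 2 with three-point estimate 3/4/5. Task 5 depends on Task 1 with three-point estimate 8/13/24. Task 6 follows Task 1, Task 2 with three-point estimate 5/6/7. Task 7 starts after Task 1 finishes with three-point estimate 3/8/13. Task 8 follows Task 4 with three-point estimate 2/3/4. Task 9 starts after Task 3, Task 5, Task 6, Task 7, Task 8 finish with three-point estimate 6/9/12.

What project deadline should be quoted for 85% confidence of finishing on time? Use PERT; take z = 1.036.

te_Task 1 = (10 + 4·13 + 22)/6 = 84/6 = 14; σ²_Task 1 = ((22−10)/6)² = 4.000
te_Task 2 = (7 + 4·8 + 15)/6 = 54/6 = 9; σ²_Task 2 = ((15−7)/6)² = 1.778
te_Task 3 = (13 + 4·14 + 15)/6 = 84/6 = 14; σ²_Task 3 = ((15−13)/6)² = 0.111
te_Task 4 = (3 + 4·4 + 5)/6 = 24/6 = 4; σ²_Task 4 = ((5−3)/6)² = 0.111
te_Task 5 = (8 + 4·13 + 24)/6 = 84/6 = 14; σ²_Task 5 = ((24−8)/6)² = 7.111
te_Task 6 = (5 + 4·6 + 7)/6 = 36/6 = 6; σ²_Task 6 = ((7−5)/6)² = 0.111
te_Task 7 = (3 + 4·8 + 13)/6 = 48/6 = 8; σ²_Task 7 = ((13−3)/6)² = 2.778
te_Task 8 = (2 + 4·3 + 4)/6 = 18/6 = 3; σ²_Task 8 = ((4−2)/6)² = 0.111
te_Task 9 = (6 + 4·9 + 12)/6 = 54/6 = 9; σ²_Task 9 = ((12−6)/6)² = 1.000

Forward pass:
ES_Task 1 = 0; EF_Task 1 = 14
ES_Task 2 = 0; EF_Task 2 = 9
ES_Task 3 = 9; EF_Task 3 = 9+14 = 23
ES_Task 4 = max(EF_Task 1=14, EF_Task 2=9) = 14; EF_Task 4 = 14+4 = 18
ES_Task 5 = 14; EF_Task 5 = 14+14 = 28
ES_Task 6 = max(EF_Task 1=14, EF_Task 2=9) = 14; EF_Task 6 = 14+6 = 20
ES_Task 7 = 14; EF_Task 7 = 14+8 = 22
ES_Task 8 = 18; EF_Task 8 = 18+3 = 21
ES_Task 9 = max(EF_Task 3=23, EF_Task 5=28, EF_Task 6=20, EF_Task 7=22, EF_Task 8=21) = 28; EF_Task 9 = 28+9 = 37
Expected project duration μ = 37 days. Critical path: Task 1 → Task 5 → Task 9.

Variance along critical path = 4.000 + 7.111 + 1.000 = 12.111; σ = 3.480 days.
D = μ + z·σ = 37 + 1.036·3.480 = 40.6 days

40.6 days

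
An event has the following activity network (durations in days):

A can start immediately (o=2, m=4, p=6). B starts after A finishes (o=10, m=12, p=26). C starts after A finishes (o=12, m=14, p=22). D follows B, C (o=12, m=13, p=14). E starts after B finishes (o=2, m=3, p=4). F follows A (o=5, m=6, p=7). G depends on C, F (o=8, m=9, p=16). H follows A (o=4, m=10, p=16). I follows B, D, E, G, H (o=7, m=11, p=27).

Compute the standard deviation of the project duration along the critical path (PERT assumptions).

3.80 days

te_A = (2 + 4·4 + 6)/6 = 24/6 = 4; σ²_A = ((6−2)/6)² = 0.444
te_B = (10 + 4·12 + 26)/6 = 84/6 = 14; σ²_B = ((26−10)/6)² = 7.111
te_C = (12 + 4·14 + 22)/6 = 90/6 = 15; σ²_C = ((22−12)/6)² = 2.778
te_D = (12 + 4·13 + 14)/6 = 78/6 = 13; σ²_D = ((14−12)/6)² = 0.111
te_E = (2 + 4·3 + 4)/6 = 18/6 = 3; σ²_E = ((4−2)/6)² = 0.111
te_F = (5 + 4·6 + 7)/6 = 36/6 = 6; σ²_F = ((7−5)/6)² = 0.111
te_G = (8 + 4·9 + 16)/6 = 60/6 = 10; σ²_G = ((16−8)/6)² = 1.778
te_H = (4 + 4·10 + 16)/6 = 60/6 = 10; σ²_H = ((16−4)/6)² = 4.000
te_I = (7 + 4·11 + 27)/6 = 78/6 = 13; σ²_I = ((27−7)/6)² = 11.111

Forward pass:
ES_A = 0; EF_A = 4
ES_B = 4; EF_B = 4+14 = 18
ES_C = 4; EF_C = 4+15 = 19
ES_D = max(EF_B=18, EF_C=19) = 19; EF_D = 19+13 = 32
ES_E = 18; EF_E = 18+3 = 21
ES_F = 4; EF_F = 4+6 = 10
ES_G = max(EF_C=19, EF_F=10) = 19; EF_G = 19+10 = 29
ES_H = 4; EF_H = 4+10 = 14
ES_I = max(EF_B=18, EF_D=32, EF_E=21, EF_G=29, EF_H=14) = 32; EF_I = 32+13 = 45
Expected project duration μ = 45 days. Critical path: A → C → D → I.

Variance along critical path = 0.444 + 2.778 + 0.111 + 11.111 = 14.444
σ = √14.444 = 3.801 days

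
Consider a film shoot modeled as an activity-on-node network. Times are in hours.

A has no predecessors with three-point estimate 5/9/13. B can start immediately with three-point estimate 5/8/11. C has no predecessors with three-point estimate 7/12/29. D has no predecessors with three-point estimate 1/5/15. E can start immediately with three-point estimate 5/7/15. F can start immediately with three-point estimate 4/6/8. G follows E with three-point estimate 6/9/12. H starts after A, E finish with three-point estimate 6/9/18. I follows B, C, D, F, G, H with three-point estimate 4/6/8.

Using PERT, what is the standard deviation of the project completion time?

te_A = (5 + 4·9 + 13)/6 = 54/6 = 9; σ²_A = ((13−5)/6)² = 1.778
te_B = (5 + 4·8 + 11)/6 = 48/6 = 8; σ²_B = ((11−5)/6)² = 1.000
te_C = (7 + 4·12 + 29)/6 = 84/6 = 14; σ²_C = ((29−7)/6)² = 13.444
te_D = (1 + 4·5 + 15)/6 = 36/6 = 6; σ²_D = ((15−1)/6)² = 5.444
te_E = (5 + 4·7 + 15)/6 = 48/6 = 8; σ²_E = ((15−5)/6)² = 2.778
te_F = (4 + 4·6 + 8)/6 = 36/6 = 6; σ²_F = ((8−4)/6)² = 0.444
te_G = (6 + 4·9 + 12)/6 = 54/6 = 9; σ²_G = ((12−6)/6)² = 1.000
te_H = (6 + 4·9 + 18)/6 = 60/6 = 10; σ²_H = ((18−6)/6)² = 4.000
te_I = (4 + 4·6 + 8)/6 = 36/6 = 6; σ²_I = ((8−4)/6)² = 0.444

Forward pass:
ES_A = 0; EF_A = 9
ES_B = 0; EF_B = 8
ES_C = 0; EF_C = 14
ES_D = 0; EF_D = 6
ES_E = 0; EF_E = 8
ES_F = 0; EF_F = 6
ES_G = 8; EF_G = 8+9 = 17
ES_H = max(EF_A=9, EF_E=8) = 9; EF_H = 9+10 = 19
ES_I = max(EF_B=8, EF_C=14, EF_D=6, EF_F=6, EF_G=17, EF_H=19) = 19; EF_I = 19+6 = 25
Expected project duration μ = 25 hours. Critical path: A → H → I.

Variance along critical path = 1.778 + 4.000 + 0.444 = 6.222
σ = √6.222 = 2.494 hours

2.49 hours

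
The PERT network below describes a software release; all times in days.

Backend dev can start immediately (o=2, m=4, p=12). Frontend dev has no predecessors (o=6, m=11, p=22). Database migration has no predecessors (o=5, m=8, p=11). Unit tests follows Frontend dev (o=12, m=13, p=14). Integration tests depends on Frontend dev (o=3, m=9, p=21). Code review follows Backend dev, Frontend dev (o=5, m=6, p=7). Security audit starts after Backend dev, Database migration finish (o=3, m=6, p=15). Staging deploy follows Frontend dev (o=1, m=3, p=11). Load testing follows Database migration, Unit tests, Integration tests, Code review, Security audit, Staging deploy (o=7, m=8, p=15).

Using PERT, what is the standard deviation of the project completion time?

te_Backend dev = (2 + 4·4 + 12)/6 = 30/6 = 5; σ²_Backend dev = ((12−2)/6)² = 2.778
te_Frontend dev = (6 + 4·11 + 22)/6 = 72/6 = 12; σ²_Frontend dev = ((22−6)/6)² = 7.111
te_Database migration = (5 + 4·8 + 11)/6 = 48/6 = 8; σ²_Database migration = ((11−5)/6)² = 1.000
te_Unit tests = (12 + 4·13 + 14)/6 = 78/6 = 13; σ²_Unit tests = ((14−12)/6)² = 0.111
te_Integration tests = (3 + 4·9 + 21)/6 = 60/6 = 10; σ²_Integration tests = ((21−3)/6)² = 9.000
te_Code review = (5 + 4·6 + 7)/6 = 36/6 = 6; σ²_Code review = ((7−5)/6)² = 0.111
te_Security audit = (3 + 4·6 + 15)/6 = 42/6 = 7; σ²_Security audit = ((15−3)/6)² = 4.000
te_Staging deploy = (1 + 4·3 + 11)/6 = 24/6 = 4; σ²_Staging deploy = ((11−1)/6)² = 2.778
te_Load testing = (7 + 4·8 + 15)/6 = 54/6 = 9; σ²_Load testing = ((15−7)/6)² = 1.778

Forward pass:
ES_Backend dev = 0; EF_Backend dev = 5
ES_Frontend dev = 0; EF_Frontend dev = 12
ES_Database migration = 0; EF_Database migration = 8
ES_Unit tests = 12; EF_Unit tests = 12+13 = 25
ES_Integration tests = 12; EF_Integration tests = 12+10 = 22
ES_Code review = max(EF_Backend dev=5, EF_Frontend dev=12) = 12; EF_Code review = 12+6 = 18
ES_Security audit = max(EF_Backend dev=5, EF_Database migration=8) = 8; EF_Security audit = 8+7 = 15
ES_Staging deploy = 12; EF_Staging deploy = 12+4 = 16
ES_Load testing = max(EF_Database migration=8, EF_Unit tests=25, EF_Integration tests=22, EF_Code review=18, EF_Security audit=15, EF_Staging deploy=16) = 25; EF_Load testing = 25+9 = 34
Expected project duration μ = 34 days. Critical path: Frontend dev → Unit tests → Load testing.

Variance along critical path = 7.111 + 0.111 + 1.778 = 9.000
σ = √9.000 = 3.000 days

3.00 days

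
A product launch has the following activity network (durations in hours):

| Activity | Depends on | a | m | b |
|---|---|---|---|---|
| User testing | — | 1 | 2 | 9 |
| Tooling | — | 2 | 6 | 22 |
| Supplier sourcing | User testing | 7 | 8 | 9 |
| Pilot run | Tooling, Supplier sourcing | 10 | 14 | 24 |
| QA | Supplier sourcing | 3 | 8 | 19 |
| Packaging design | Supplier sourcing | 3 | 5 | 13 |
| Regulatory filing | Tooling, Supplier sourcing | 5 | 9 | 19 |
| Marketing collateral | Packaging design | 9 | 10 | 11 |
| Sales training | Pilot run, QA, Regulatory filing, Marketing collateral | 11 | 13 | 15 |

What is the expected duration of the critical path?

te_User testing = (1 + 4·2 + 9)/6 = 18/6 = 3
te_Tooling = (2 + 4·6 + 22)/6 = 48/6 = 8
te_Supplier sourcing = (7 + 4·8 + 9)/6 = 48/6 = 8
te_Pilot run = (10 + 4·14 + 24)/6 = 90/6 = 15
te_QA = (3 + 4·8 + 19)/6 = 54/6 = 9
te_Packaging design = (3 + 4·5 + 13)/6 = 36/6 = 6
te_Regulatory filing = (5 + 4·9 + 19)/6 = 60/6 = 10
te_Marketing collateral = (9 + 4·10 + 11)/6 = 60/6 = 10
te_Sales training = (11 + 4·13 + 15)/6 = 78/6 = 13

Forward pass:
ES_User testing = 0; EF_User testing = 3
ES_Tooling = 0; EF_Tooling = 8
ES_Supplier sourcing = 3; EF_Supplier sourcing = 3+8 = 11
ES_Pilot run = max(EF_Tooling=8, EF_Supplier sourcing=11) = 11; EF_Pilot run = 11+15 = 26
ES_QA = 11; EF_QA = 11+9 = 20
ES_Packaging design = 11; EF_Packaging design = 11+6 = 17
ES_Regulatory filing = max(EF_Tooling=8, EF_Supplier sourcing=11) = 11; EF_Regulatory filing = 11+10 = 21
ES_Marketing collateral = 17; EF_Marketing collateral = 17+10 = 27
ES_Sales training = max(EF_Pilot run=26, EF_QA=20, EF_Regulatory filing=21, EF_Marketing collateral=27) = 27; EF_Sales training = 27+13 = 40
Expected project duration μ = 40 hours. Critical path: User testing → Supplier sourcing → Packaging design → Marketing collateral → Sales training.

40 hours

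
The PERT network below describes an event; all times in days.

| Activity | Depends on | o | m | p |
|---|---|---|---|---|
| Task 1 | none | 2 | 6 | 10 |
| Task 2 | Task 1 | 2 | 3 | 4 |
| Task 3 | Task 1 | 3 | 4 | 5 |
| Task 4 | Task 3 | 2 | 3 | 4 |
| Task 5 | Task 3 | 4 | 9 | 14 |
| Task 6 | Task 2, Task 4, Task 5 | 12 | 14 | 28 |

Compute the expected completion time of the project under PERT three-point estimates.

te_Task 1 = (2 + 4·6 + 10)/6 = 36/6 = 6
te_Task 2 = (2 + 4·3 + 4)/6 = 18/6 = 3
te_Task 3 = (3 + 4·4 + 5)/6 = 24/6 = 4
te_Task 4 = (2 + 4·3 + 4)/6 = 18/6 = 3
te_Task 5 = (4 + 4·9 + 14)/6 = 54/6 = 9
te_Task 6 = (12 + 4·14 + 28)/6 = 96/6 = 16

Forward pass:
ES_Task 1 = 0; EF_Task 1 = 6
ES_Task 2 = 6; EF_Task 2 = 6+3 = 9
ES_Task 3 = 6; EF_Task 3 = 6+4 = 10
ES_Task 4 = 10; EF_Task 4 = 10+3 = 13
ES_Task 5 = 10; EF_Task 5 = 10+9 = 19
ES_Task 6 = max(EF_Task 2=9, EF_Task 4=13, EF_Task 5=19) = 19; EF_Task 6 = 19+16 = 35
Expected project duration μ = 35 days. Critical path: Task 1 → Task 3 → Task 5 → Task 6.

35 days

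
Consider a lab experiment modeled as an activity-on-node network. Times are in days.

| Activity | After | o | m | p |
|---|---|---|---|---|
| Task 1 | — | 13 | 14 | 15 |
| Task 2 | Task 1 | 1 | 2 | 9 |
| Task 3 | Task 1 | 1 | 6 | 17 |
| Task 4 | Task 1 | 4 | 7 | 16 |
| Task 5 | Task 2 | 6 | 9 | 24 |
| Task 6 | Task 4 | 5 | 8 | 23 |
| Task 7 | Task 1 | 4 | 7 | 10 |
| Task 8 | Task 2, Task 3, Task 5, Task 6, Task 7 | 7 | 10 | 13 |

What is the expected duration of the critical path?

42 days

te_Task 1 = (13 + 4·14 + 15)/6 = 84/6 = 14
te_Task 2 = (1 + 4·2 + 9)/6 = 18/6 = 3
te_Task 3 = (1 + 4·6 + 17)/6 = 42/6 = 7
te_Task 4 = (4 + 4·7 + 16)/6 = 48/6 = 8
te_Task 5 = (6 + 4·9 + 24)/6 = 66/6 = 11
te_Task 6 = (5 + 4·8 + 23)/6 = 60/6 = 10
te_Task 7 = (4 + 4·7 + 10)/6 = 42/6 = 7
te_Task 8 = (7 + 4·10 + 13)/6 = 60/6 = 10

Forward pass:
ES_Task 1 = 0; EF_Task 1 = 14
ES_Task 2 = 14; EF_Task 2 = 14+3 = 17
ES_Task 3 = 14; EF_Task 3 = 14+7 = 21
ES_Task 4 = 14; EF_Task 4 = 14+8 = 22
ES_Task 5 = 17; EF_Task 5 = 17+11 = 28
ES_Task 6 = 22; EF_Task 6 = 22+10 = 32
ES_Task 7 = 14; EF_Task 7 = 14+7 = 21
ES_Task 8 = max(EF_Task 2=17, EF_Task 3=21, EF_Task 5=28, EF_Task 6=32, EF_Task 7=21) = 32; EF_Task 8 = 32+10 = 42
Expected project duration μ = 42 days. Critical path: Task 1 → Task 4 → Task 6 → Task 8.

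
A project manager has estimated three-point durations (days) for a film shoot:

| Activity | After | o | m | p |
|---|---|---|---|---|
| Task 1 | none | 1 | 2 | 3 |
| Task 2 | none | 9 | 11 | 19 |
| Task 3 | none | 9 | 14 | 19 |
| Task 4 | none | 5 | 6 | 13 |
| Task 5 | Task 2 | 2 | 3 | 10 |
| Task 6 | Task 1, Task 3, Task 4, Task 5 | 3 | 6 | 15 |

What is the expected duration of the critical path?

te_Task 1 = (1 + 4·2 + 3)/6 = 12/6 = 2
te_Task 2 = (9 + 4·11 + 19)/6 = 72/6 = 12
te_Task 3 = (9 + 4·14 + 19)/6 = 84/6 = 14
te_Task 4 = (5 + 4·6 + 13)/6 = 42/6 = 7
te_Task 5 = (2 + 4·3 + 10)/6 = 24/6 = 4
te_Task 6 = (3 + 4·6 + 15)/6 = 42/6 = 7

Forward pass:
ES_Task 1 = 0; EF_Task 1 = 2
ES_Task 2 = 0; EF_Task 2 = 12
ES_Task 3 = 0; EF_Task 3 = 14
ES_Task 4 = 0; EF_Task 4 = 7
ES_Task 5 = 12; EF_Task 5 = 12+4 = 16
ES_Task 6 = max(EF_Task 1=2, EF_Task 3=14, EF_Task 4=7, EF_Task 5=16) = 16; EF_Task 6 = 16+7 = 23
Expected project duration μ = 23 days. Critical path: Task 2 → Task 5 → Task 6.

23 days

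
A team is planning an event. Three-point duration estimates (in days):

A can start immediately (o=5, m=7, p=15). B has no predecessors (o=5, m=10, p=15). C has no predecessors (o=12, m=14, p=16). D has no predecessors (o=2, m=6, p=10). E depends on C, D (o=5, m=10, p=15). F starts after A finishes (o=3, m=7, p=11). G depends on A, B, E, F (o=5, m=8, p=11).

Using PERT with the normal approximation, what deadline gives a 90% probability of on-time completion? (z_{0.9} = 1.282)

te_A = (5 + 4·7 + 15)/6 = 48/6 = 8; σ²_A = ((15−5)/6)² = 2.778
te_B = (5 + 4·10 + 15)/6 = 60/6 = 10; σ²_B = ((15−5)/6)² = 2.778
te_C = (12 + 4·14 + 16)/6 = 84/6 = 14; σ²_C = ((16−12)/6)² = 0.444
te_D = (2 + 4·6 + 10)/6 = 36/6 = 6; σ²_D = ((10−2)/6)² = 1.778
te_E = (5 + 4·10 + 15)/6 = 60/6 = 10; σ²_E = ((15−5)/6)² = 2.778
te_F = (3 + 4·7 + 11)/6 = 42/6 = 7; σ²_F = ((11−3)/6)² = 1.778
te_G = (5 + 4·8 + 11)/6 = 48/6 = 8; σ²_G = ((11−5)/6)² = 1.000

Forward pass:
ES_A = 0; EF_A = 8
ES_B = 0; EF_B = 10
ES_C = 0; EF_C = 14
ES_D = 0; EF_D = 6
ES_E = max(EF_C=14, EF_D=6) = 14; EF_E = 14+10 = 24
ES_F = 8; EF_F = 8+7 = 15
ES_G = max(EF_A=8, EF_B=10, EF_E=24, EF_F=15) = 24; EF_G = 24+8 = 32
Expected project duration μ = 32 days. Critical path: C → E → G.

Variance along critical path = 0.444 + 2.778 + 1.000 = 4.222; σ = 2.055 days.
D = μ + z·σ = 32 + 1.282·2.055 = 34.6 days

34.6 days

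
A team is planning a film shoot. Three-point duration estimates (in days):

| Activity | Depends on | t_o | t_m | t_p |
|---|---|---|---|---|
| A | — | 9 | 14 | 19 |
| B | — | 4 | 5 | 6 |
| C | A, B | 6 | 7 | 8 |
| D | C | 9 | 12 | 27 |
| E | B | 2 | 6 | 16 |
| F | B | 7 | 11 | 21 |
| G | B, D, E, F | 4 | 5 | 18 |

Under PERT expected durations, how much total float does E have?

23 days

te_A = (9 + 4·14 + 19)/6 = 84/6 = 14
te_B = (4 + 4·5 + 6)/6 = 30/6 = 5
te_C = (6 + 4·7 + 8)/6 = 42/6 = 7
te_D = (9 + 4·12 + 27)/6 = 84/6 = 14
te_E = (2 + 4·6 + 16)/6 = 42/6 = 7
te_F = (7 + 4·11 + 21)/6 = 72/6 = 12
te_G = (4 + 4·5 + 18)/6 = 42/6 = 7

Forward pass:
ES_A = 0; EF_A = 14
ES_B = 0; EF_B = 5
ES_C = max(EF_A=14, EF_B=5) = 14; EF_C = 14+7 = 21
ES_D = 21; EF_D = 21+14 = 35
ES_E = 5; EF_E = 5+7 = 12
ES_F = 5; EF_F = 5+12 = 17
ES_G = max(EF_B=5, EF_D=35, EF_E=12, EF_F=17) = 35; EF_G = 35+7 = 42
Expected project duration μ = 42 days. Critical path: A → C → D → G.

Backward pass:
LF_G = 42; LS_G = 42−7 = 35
LF_F = LS_G = 35; LS_F = 35−12 = 23
LF_E = LS_G = 35; LS_E = 35−7 = 28
LF_D = LS_G = 35; LS_D = 35−14 = 21
LF_C = LS_D = 21; LS_C = 21−7 = 14
LF_B = min(LS_C=14, LS_E=28, LS_F=23, LS_G=35) = 14; LS_B = 14−5 = 9
LF_A = LS_C = 14; LS_A = 14−14 = 0
Slack_E = LS_E − ES_E = 28 − 5 = 23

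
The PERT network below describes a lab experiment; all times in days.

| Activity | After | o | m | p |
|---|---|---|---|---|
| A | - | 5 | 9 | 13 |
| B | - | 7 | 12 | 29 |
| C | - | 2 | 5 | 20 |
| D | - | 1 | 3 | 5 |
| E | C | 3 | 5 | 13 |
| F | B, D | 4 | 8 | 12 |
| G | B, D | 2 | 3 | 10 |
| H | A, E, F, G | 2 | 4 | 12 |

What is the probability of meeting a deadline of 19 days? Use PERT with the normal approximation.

te_A = (5 + 4·9 + 13)/6 = 54/6 = 9; σ²_A = ((13−5)/6)² = 1.778
te_B = (7 + 4·12 + 29)/6 = 84/6 = 14; σ²_B = ((29−7)/6)² = 13.444
te_C = (2 + 4·5 + 20)/6 = 42/6 = 7; σ²_C = ((20−2)/6)² = 9.000
te_D = (1 + 4·3 + 5)/6 = 18/6 = 3; σ²_D = ((5−1)/6)² = 0.444
te_E = (3 + 4·5 + 13)/6 = 36/6 = 6; σ²_E = ((13−3)/6)² = 2.778
te_F = (4 + 4·8 + 12)/6 = 48/6 = 8; σ²_F = ((12−4)/6)² = 1.778
te_G = (2 + 4·3 + 10)/6 = 24/6 = 4; σ²_G = ((10−2)/6)² = 1.778
te_H = (2 + 4·4 + 12)/6 = 30/6 = 5; σ²_H = ((12−2)/6)² = 2.778

Forward pass:
ES_A = 0; EF_A = 9
ES_B = 0; EF_B = 14
ES_C = 0; EF_C = 7
ES_D = 0; EF_D = 3
ES_E = 7; EF_E = 7+6 = 13
ES_F = max(EF_B=14, EF_D=3) = 14; EF_F = 14+8 = 22
ES_G = max(EF_B=14, EF_D=3) = 14; EF_G = 14+4 = 18
ES_H = max(EF_A=9, EF_E=13, EF_F=22, EF_G=18) = 22; EF_H = 22+5 = 27
Expected project duration μ = 27 days. Critical path: B → F → H.

Variance along critical path = 13.444 + 1.778 + 2.778 = 18.000; σ = √18.000 = 4.243 days.
Z = (19 − 27) / 4.243 = -1.886
P(T ≤ 19) = Φ(-1.886) ≈ 0.030

0.030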